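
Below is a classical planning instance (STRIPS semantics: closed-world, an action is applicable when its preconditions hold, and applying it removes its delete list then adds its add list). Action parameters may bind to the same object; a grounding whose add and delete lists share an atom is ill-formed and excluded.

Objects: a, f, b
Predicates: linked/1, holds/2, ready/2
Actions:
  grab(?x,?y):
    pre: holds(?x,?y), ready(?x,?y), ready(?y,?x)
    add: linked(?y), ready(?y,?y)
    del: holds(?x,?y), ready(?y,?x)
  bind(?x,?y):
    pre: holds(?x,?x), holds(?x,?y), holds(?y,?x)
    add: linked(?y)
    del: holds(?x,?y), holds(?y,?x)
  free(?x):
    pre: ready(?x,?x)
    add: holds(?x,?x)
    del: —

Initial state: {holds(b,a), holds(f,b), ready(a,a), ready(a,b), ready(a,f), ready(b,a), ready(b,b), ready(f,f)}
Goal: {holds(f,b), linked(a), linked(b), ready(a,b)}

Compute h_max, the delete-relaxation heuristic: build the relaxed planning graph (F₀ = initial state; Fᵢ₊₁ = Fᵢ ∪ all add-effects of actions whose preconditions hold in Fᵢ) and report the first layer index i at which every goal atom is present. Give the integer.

F0 = init (8 atoms)
F1 = F0 ∪ {holds(a,a), holds(b,b), holds(f,f), linked(a)}  (12 atoms)
F2 = F1 ∪ {linked(b), linked(f)}  (14 atoms)
goal ⊆ F2  ⇒  h_max = 2

2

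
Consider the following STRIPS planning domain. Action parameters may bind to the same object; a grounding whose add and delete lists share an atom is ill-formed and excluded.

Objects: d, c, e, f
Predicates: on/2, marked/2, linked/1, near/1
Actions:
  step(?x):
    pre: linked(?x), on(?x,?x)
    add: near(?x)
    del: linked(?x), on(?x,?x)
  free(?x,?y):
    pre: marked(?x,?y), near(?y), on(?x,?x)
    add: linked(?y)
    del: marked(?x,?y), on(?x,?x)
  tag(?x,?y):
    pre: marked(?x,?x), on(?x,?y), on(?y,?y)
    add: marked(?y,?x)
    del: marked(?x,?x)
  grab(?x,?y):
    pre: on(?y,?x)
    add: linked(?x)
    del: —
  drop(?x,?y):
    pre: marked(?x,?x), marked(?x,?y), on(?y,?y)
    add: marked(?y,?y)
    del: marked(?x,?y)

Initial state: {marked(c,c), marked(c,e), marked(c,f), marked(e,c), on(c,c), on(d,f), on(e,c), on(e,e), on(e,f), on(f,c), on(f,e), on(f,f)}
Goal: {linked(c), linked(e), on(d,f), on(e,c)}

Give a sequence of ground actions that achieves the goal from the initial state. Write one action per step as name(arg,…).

grab(c,c); grab(e,e)

1. grab(c,c)  →  {linked(c), marked(c,c), marked(c,e), marked(c,f), marked(e,c), on(c,c), on(d,f), on(e,c), on(e,e), on(e,f), on(f,c), on(f,e), on(f,f)}
2. grab(e,e)  →  {linked(c), linked(e), marked(c,c), marked(c,e), marked(c,f), marked(e,c), on(c,c), on(d,f), on(e,c), on(e,e), on(e,f), on(f,c), on(f,e), on(f,f)}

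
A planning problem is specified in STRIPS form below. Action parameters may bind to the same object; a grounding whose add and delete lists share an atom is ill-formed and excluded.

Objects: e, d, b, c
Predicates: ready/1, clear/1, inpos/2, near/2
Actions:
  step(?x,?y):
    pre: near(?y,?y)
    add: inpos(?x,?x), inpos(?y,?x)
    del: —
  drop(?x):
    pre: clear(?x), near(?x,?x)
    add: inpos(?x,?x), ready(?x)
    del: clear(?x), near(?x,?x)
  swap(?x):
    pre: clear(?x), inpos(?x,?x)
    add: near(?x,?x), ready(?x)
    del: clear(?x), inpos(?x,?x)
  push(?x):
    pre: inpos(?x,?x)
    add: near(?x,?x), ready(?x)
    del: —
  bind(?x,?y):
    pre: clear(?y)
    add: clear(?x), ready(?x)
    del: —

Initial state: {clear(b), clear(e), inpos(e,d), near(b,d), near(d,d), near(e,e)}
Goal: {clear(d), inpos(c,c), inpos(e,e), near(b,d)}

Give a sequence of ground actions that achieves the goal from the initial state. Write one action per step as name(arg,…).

step(e,e); step(c,e); bind(d,e)

1. step(e,e)  →  {clear(b), clear(e), inpos(e,d), inpos(e,e), near(b,d), near(d,d), near(e,e)}
2. step(c,e)  →  {clear(b), clear(e), inpos(c,c), inpos(e,c), inpos(e,d), inpos(e,e), near(b,d), near(d,d), near(e,e)}
3. bind(d,e)  →  {clear(b), clear(d), clear(e), inpos(c,c), inpos(e,c), inpos(e,d), inpos(e,e), near(b,d), near(d,d), near(e,e), ready(d)}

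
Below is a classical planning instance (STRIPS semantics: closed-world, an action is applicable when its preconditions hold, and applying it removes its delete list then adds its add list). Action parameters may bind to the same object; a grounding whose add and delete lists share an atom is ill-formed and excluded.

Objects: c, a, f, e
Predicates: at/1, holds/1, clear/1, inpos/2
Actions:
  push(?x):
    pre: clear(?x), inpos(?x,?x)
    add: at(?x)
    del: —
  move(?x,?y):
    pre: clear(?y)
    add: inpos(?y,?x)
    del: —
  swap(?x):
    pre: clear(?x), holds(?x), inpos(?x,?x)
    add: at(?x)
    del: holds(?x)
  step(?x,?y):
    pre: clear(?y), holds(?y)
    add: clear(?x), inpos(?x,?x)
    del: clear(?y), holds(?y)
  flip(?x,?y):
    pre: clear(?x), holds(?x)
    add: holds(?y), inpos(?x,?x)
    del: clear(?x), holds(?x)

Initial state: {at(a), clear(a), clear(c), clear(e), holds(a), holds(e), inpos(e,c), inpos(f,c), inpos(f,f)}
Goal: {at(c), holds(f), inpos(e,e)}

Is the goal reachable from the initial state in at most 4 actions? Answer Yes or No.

Yes

1. move(c,c)  →  {at(a), clear(a), clear(c), clear(e), holds(a), holds(e), inpos(c,c), inpos(e,c), inpos(f,c), inpos(f,f)}
2. push(c)  →  {at(a), at(c), clear(a), clear(c), clear(e), holds(a), holds(e), inpos(c,c), inpos(e,c), inpos(f,c), inpos(f,f)}
3. flip(e,f)  →  {at(a), at(c), clear(a), clear(c), holds(a), holds(f), inpos(c,c), inpos(e,c), inpos(e,e), inpos(f,c), inpos(f,f)}
optimal plan length = 3; 3 ≤ 4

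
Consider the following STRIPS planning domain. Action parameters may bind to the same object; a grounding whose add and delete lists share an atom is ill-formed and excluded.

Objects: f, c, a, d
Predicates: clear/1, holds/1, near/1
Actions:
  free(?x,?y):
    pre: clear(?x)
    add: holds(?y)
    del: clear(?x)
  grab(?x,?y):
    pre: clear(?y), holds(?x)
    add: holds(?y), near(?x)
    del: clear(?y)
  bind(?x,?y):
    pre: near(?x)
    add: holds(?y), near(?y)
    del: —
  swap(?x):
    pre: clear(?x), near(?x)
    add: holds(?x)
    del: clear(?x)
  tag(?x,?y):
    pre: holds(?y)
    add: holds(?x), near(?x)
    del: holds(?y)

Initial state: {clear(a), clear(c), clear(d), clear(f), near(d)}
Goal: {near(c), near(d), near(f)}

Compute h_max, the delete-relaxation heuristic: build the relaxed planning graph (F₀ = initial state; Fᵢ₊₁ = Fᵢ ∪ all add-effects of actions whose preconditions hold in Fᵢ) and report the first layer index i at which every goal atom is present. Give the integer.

F0 = init (5 atoms)
F1 = F0 ∪ {holds(a), holds(c), holds(d), holds(f), near(a), near(c), near(f)}  (12 atoms)
goal ⊆ F1  ⇒  h_max = 1

1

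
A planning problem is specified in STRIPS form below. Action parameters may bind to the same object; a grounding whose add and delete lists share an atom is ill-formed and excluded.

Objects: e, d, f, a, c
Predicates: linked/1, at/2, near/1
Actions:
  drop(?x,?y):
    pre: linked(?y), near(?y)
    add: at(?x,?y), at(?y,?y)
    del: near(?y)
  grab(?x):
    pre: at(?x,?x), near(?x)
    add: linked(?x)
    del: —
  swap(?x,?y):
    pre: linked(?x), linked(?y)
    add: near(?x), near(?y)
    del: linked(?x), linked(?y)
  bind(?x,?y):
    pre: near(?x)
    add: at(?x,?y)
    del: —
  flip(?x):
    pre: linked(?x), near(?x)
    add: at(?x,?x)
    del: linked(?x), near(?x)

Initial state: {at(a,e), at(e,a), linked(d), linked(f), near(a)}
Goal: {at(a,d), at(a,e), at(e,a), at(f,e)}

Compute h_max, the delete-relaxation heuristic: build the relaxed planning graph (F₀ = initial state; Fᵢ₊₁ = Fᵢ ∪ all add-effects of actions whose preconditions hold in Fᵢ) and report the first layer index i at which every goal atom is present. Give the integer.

F0 = init (5 atoms)
F1 = F0 ∪ {at(a,a), at(a,c), at(a,d), at(a,f), near(d), near(f)}  (11 atoms)
F2 = F1 ∪ {at(c,d), at(c,f), at(d,a), at(d,c), at(d,d), at(d,e), at(d,f), at(e,d), at(e,f), at(f,a), at(f,c), at(f,d), at(f,e), at(f,f), linked(a)}  (26 atoms)
goal ⊆ F2  ⇒  h_max = 2

2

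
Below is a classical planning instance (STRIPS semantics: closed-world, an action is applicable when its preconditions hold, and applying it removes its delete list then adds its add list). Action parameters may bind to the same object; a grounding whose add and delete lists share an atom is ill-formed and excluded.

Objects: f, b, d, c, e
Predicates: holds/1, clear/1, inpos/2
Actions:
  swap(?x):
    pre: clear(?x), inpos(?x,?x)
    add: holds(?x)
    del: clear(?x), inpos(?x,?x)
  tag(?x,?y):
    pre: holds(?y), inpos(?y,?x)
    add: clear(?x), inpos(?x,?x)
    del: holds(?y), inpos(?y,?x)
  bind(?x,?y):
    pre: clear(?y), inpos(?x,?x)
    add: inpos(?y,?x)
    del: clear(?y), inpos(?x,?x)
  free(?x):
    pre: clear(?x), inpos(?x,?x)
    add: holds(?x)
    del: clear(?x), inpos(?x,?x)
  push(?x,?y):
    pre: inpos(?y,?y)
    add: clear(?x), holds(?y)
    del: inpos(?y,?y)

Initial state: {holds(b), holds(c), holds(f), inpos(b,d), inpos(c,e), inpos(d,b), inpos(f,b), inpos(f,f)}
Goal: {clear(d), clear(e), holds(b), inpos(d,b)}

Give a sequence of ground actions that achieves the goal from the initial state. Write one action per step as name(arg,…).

tag(e,c); push(d,f)

1. tag(e,c)  →  {clear(e), holds(b), holds(f), inpos(b,d), inpos(d,b), inpos(e,e), inpos(f,b), inpos(f,f)}
2. push(d,f)  →  {clear(d), clear(e), holds(b), holds(f), inpos(b,d), inpos(d,b), inpos(e,e), inpos(f,b)}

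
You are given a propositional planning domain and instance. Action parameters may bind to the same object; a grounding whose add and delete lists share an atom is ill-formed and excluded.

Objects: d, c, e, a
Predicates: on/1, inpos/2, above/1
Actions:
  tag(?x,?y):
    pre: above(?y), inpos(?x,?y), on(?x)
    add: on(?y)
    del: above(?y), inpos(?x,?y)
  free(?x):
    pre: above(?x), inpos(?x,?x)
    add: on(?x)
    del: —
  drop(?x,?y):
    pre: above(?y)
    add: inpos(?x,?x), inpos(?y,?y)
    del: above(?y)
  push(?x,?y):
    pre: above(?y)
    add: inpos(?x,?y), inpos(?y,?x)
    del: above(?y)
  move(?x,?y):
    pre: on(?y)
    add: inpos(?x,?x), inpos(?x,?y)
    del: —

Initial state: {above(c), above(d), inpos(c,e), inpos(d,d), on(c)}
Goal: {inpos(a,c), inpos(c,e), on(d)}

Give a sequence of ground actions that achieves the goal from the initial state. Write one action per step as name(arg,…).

free(d); push(a,c)

1. free(d)  →  {above(c), above(d), inpos(c,e), inpos(d,d), on(c), on(d)}
2. push(a,c)  →  {above(d), inpos(a,c), inpos(c,a), inpos(c,e), inpos(d,d), on(c), on(d)}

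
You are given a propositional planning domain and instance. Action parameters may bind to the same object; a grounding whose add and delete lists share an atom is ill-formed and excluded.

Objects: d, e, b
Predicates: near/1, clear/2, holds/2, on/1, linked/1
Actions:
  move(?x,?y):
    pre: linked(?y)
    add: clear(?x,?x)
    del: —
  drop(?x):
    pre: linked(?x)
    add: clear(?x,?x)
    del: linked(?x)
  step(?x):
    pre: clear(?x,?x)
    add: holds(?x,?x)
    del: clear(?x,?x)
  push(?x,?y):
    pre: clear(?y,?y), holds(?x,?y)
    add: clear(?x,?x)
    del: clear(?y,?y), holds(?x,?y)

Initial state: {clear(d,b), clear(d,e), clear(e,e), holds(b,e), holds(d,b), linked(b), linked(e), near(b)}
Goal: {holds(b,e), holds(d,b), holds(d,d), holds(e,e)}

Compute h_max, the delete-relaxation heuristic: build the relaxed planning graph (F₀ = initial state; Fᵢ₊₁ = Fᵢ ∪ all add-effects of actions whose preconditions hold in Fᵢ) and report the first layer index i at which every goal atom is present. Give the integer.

2

F0 = init (8 atoms)
F1 = F0 ∪ {clear(b,b), clear(d,d), holds(e,e)}  (11 atoms)
F2 = F1 ∪ {holds(b,b), holds(d,d)}  (13 atoms)
goal ⊆ F2  ⇒  h_max = 2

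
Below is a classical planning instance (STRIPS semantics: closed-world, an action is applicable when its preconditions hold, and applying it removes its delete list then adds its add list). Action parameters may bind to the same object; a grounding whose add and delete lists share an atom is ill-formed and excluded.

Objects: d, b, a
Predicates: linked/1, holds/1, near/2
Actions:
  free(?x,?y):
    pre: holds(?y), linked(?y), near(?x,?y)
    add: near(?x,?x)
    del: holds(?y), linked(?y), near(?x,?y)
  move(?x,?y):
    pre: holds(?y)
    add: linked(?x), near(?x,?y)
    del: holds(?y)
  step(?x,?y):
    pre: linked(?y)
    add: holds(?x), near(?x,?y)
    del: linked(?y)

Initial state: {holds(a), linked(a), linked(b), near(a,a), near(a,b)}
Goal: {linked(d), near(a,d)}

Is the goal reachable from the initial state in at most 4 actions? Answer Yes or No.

1. move(d,a)  →  {linked(a), linked(b), linked(d), near(a,a), near(a,b), near(d,a)}
2. step(d,b)  →  {holds(d), linked(a), linked(d), near(a,a), near(a,b), near(d,a), near(d,b)}
3. move(a,d)  →  {linked(a), linked(d), near(a,a), near(a,b), near(a,d), near(d,a), near(d,b)}
optimal plan length = 3; 3 ≤ 4

Yes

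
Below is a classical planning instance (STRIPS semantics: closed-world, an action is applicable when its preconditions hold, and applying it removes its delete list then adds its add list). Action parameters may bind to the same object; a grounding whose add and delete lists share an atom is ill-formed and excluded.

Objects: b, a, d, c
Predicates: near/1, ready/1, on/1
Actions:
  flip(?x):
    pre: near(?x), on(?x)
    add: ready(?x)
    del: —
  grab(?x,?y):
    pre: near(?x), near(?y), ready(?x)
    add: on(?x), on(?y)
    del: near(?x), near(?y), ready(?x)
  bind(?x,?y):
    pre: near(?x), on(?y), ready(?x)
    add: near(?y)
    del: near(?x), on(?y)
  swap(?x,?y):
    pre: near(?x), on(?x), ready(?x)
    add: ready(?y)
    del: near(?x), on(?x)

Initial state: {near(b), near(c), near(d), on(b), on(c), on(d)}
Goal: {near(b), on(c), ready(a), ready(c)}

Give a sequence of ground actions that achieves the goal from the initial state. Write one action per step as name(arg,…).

1. flip(d)  →  {near(b), near(c), near(d), on(b), on(c), on(d), ready(d)}
2. flip(c)  →  {near(b), near(c), near(d), on(b), on(c), on(d), ready(c), ready(d)}
3. swap(d,a)  →  {near(b), near(c), on(b), on(c), ready(a), ready(c), ready(d)}

flip(d); flip(c); swap(d,a)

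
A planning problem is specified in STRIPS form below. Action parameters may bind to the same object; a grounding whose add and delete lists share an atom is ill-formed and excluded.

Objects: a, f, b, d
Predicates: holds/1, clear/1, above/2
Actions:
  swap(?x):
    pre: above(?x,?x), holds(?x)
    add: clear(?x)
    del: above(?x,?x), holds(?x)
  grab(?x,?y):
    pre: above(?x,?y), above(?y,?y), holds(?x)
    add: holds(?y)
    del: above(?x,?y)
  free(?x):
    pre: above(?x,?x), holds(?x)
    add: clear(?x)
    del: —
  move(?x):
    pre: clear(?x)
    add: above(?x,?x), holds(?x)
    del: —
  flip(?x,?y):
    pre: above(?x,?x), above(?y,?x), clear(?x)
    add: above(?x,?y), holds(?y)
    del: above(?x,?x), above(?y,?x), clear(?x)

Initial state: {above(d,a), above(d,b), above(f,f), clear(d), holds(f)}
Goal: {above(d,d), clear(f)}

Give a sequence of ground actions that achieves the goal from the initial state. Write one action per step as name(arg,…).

swap(f); move(d)

1. swap(f)  →  {above(d,a), above(d,b), clear(d), clear(f)}
2. move(d)  →  {above(d,a), above(d,b), above(d,d), clear(d), clear(f), holds(d)}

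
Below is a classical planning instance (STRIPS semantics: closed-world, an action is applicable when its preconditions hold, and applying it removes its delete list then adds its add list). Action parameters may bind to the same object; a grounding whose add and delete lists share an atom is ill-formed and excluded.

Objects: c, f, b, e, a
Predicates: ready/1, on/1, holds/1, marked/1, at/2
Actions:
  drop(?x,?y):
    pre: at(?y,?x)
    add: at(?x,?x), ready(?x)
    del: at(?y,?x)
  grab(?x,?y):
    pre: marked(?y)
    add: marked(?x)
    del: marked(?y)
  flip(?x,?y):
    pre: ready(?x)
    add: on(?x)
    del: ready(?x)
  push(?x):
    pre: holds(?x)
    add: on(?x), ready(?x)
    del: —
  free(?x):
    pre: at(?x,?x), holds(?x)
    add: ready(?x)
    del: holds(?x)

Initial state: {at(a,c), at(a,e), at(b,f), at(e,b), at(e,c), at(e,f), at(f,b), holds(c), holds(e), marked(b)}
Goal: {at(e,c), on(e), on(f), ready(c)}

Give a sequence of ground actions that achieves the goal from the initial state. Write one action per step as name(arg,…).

1. drop(c,a)  →  {at(a,e), at(b,f), at(c,c), at(e,b), at(e,c), at(e,f), at(f,b), holds(c), holds(e), marked(b), ready(c)}
2. drop(f,b)  →  {at(a,e), at(c,c), at(e,b), at(e,c), at(e,f), at(f,b), at(f,f), holds(c), holds(e), marked(b), ready(c), ready(f)}
3. flip(f,c)  →  {at(a,e), at(c,c), at(e,b), at(e,c), at(e,f), at(f,b), at(f,f), holds(c), holds(e), marked(b), on(f), ready(c)}
4. push(e)  →  {at(a,e), at(c,c), at(e,b), at(e,c), at(e,f), at(f,b), at(f,f), holds(c), holds(e), marked(b), on(e), on(f), ready(c), ready(e)}

drop(c,a); drop(f,b); flip(f,c); push(e)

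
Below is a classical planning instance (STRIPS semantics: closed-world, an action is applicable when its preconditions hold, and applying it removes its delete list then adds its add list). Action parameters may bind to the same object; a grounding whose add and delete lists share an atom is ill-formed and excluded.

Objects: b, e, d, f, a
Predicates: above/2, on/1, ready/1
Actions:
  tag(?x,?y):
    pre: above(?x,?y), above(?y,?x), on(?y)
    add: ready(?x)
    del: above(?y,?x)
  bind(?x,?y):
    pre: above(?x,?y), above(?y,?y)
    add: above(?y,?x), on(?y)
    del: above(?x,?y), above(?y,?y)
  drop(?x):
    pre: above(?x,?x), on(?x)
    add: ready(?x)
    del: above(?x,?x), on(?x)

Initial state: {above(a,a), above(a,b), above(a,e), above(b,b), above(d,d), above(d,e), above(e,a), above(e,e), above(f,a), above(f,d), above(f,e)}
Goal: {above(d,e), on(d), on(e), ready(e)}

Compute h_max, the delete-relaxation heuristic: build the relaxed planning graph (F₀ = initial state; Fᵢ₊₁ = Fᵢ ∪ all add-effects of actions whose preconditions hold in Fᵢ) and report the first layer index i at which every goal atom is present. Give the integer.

F0 = init (11 atoms)
F1 = F0 ∪ {above(a,f), above(b,a), above(d,f), above(e,d), above(e,f), on(a), on(b), on(d), on(e)}  (20 atoms)
F2 = F1 ∪ {ready(a), ready(b), ready(d), ready(e), ready(f)}  (25 atoms)
goal ⊆ F2  ⇒  h_max = 2

2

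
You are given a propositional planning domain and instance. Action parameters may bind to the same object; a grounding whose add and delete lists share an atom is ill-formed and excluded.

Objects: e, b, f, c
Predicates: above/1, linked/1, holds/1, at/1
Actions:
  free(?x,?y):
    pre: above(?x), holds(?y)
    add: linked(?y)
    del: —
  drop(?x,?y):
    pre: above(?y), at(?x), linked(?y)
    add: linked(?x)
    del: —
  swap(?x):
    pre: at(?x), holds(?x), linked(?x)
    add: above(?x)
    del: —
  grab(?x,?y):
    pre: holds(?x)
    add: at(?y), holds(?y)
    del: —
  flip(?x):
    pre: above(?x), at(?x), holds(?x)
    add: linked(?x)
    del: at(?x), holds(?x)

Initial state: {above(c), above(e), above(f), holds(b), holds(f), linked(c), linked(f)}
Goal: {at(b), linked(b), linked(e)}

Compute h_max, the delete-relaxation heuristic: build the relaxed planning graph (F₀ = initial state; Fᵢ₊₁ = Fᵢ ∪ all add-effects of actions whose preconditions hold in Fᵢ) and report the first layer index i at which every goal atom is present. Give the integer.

2

F0 = init (7 atoms)
F1 = F0 ∪ {at(b), at(c), at(e), at(f), holds(c), holds(e), linked(b)}  (14 atoms)
F2 = F1 ∪ {above(b), linked(e)}  (16 atoms)
goal ⊆ F2  ⇒  h_max = 2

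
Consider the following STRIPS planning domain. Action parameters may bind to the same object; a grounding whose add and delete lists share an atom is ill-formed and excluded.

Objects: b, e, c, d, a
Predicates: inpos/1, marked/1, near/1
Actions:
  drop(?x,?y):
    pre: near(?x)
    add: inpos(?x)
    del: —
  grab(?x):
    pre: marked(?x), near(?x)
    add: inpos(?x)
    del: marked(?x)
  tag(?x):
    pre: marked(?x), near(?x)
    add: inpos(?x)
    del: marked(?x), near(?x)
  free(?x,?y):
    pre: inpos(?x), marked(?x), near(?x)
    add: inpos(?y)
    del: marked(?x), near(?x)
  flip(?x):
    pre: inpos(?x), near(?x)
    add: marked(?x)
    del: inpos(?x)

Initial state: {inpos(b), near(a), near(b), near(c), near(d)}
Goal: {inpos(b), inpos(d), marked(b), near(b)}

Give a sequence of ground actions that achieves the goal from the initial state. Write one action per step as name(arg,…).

drop(d,b); flip(b); drop(b,b)

1. drop(d,b)  →  {inpos(b), inpos(d), near(a), near(b), near(c), near(d)}
2. flip(b)  →  {inpos(d), marked(b), near(a), near(b), near(c), near(d)}
3. drop(b,b)  →  {inpos(b), inpos(d), marked(b), near(a), near(b), near(c), near(d)}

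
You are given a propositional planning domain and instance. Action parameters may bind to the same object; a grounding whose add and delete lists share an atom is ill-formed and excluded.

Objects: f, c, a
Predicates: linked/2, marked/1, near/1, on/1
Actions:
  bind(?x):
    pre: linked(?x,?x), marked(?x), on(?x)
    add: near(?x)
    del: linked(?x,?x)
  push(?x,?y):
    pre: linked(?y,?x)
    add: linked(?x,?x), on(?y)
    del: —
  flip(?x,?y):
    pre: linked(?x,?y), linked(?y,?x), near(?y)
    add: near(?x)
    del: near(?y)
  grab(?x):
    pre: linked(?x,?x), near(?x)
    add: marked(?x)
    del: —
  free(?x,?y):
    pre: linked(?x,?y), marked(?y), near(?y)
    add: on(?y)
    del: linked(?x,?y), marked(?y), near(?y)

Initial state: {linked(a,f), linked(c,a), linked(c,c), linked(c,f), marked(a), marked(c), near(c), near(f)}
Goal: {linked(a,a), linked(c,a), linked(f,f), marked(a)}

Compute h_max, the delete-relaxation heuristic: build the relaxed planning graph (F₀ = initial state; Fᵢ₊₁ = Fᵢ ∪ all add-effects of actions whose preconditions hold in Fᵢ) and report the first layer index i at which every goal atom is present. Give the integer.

1

F0 = init (8 atoms)
F1 = F0 ∪ {linked(a,a), linked(f,f), on(a), on(c)}  (12 atoms)
goal ⊆ F1  ⇒  h_max = 1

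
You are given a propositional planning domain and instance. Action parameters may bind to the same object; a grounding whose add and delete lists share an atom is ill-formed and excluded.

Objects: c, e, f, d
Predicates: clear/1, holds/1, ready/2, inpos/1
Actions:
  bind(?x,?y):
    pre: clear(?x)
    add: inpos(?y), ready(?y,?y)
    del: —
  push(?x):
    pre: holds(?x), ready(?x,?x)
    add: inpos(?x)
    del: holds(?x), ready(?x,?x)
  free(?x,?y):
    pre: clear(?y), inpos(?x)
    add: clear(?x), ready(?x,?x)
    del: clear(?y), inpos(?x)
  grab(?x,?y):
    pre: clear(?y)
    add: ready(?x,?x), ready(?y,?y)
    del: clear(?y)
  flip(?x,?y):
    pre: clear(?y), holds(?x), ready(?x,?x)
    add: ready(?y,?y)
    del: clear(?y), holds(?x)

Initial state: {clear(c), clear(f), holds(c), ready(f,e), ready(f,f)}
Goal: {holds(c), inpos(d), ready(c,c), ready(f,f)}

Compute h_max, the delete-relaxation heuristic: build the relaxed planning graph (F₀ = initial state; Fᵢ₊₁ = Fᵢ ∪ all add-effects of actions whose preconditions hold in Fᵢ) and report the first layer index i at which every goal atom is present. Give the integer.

1

F0 = init (5 atoms)
F1 = F0 ∪ {inpos(c), inpos(d), inpos(e), inpos(f), ready(c,c), ready(d,d), ready(e,e)}  (12 atoms)
goal ⊆ F1  ⇒  h_max = 1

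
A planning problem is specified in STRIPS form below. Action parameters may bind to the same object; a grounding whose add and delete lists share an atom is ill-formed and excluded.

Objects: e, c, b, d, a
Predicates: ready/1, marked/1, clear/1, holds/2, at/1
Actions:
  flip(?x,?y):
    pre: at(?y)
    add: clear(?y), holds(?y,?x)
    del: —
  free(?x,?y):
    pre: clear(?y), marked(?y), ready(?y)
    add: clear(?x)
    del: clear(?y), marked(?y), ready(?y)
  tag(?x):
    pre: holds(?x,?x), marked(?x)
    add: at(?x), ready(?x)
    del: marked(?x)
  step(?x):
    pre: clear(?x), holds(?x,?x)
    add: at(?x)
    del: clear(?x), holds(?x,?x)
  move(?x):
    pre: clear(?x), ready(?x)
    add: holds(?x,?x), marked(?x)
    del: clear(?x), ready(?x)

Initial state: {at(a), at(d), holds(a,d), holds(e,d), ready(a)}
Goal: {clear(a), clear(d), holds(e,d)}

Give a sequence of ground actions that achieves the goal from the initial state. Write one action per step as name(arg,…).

flip(e,d); flip(e,a)

1. flip(e,d)  →  {at(a), at(d), clear(d), holds(a,d), holds(d,e), holds(e,d), ready(a)}
2. flip(e,a)  →  {at(a), at(d), clear(a), clear(d), holds(a,d), holds(a,e), holds(d,e), holds(e,d), ready(a)}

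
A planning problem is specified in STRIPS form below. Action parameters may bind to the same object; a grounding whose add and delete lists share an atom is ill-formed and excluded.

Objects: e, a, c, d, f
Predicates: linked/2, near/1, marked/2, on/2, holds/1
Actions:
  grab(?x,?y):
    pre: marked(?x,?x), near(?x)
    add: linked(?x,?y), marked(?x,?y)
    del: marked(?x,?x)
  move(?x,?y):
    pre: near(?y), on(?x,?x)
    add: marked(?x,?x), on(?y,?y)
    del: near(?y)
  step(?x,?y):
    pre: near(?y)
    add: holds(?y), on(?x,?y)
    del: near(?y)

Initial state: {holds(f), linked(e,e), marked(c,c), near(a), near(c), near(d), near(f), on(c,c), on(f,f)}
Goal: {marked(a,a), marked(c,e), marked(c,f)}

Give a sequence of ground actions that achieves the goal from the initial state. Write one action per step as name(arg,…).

grab(c,e); move(c,a); grab(c,f); move(a,c)

1. grab(c,e)  →  {holds(f), linked(c,e), linked(e,e), marked(c,e), near(a), near(c), near(d), near(f), on(c,c), on(f,f)}
2. move(c,a)  →  {holds(f), linked(c,e), linked(e,e), marked(c,c), marked(c,e), near(c), near(d), near(f), on(a,a), on(c,c), on(f,f)}
3. grab(c,f)  →  {holds(f), linked(c,e), linked(c,f), linked(e,e), marked(c,e), marked(c,f), near(c), near(d), near(f), on(a,a), on(c,c), on(f,f)}
4. move(a,c)  →  {holds(f), linked(c,e), linked(c,f), linked(e,e), marked(a,a), marked(c,e), marked(c,f), near(d), near(f), on(a,a), on(c,c), on(f,f)}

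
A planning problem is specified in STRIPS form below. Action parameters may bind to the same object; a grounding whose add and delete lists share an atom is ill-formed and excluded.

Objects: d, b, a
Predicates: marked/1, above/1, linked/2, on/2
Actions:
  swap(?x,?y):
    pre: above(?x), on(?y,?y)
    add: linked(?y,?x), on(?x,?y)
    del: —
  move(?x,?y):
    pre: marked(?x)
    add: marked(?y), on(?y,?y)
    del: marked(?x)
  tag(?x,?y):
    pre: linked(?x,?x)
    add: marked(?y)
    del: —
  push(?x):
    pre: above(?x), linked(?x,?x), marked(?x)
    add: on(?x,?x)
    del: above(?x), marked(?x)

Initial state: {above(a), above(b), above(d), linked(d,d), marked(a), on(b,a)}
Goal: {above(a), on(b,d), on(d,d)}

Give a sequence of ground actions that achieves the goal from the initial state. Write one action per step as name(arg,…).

1. move(a,d)  →  {above(a), above(b), above(d), linked(d,d), marked(d), on(b,a), on(d,d)}
2. swap(b,d)  →  {above(a), above(b), above(d), linked(d,b), linked(d,d), marked(d), on(b,a), on(b,d), on(d,d)}

move(a,d); swap(b,d)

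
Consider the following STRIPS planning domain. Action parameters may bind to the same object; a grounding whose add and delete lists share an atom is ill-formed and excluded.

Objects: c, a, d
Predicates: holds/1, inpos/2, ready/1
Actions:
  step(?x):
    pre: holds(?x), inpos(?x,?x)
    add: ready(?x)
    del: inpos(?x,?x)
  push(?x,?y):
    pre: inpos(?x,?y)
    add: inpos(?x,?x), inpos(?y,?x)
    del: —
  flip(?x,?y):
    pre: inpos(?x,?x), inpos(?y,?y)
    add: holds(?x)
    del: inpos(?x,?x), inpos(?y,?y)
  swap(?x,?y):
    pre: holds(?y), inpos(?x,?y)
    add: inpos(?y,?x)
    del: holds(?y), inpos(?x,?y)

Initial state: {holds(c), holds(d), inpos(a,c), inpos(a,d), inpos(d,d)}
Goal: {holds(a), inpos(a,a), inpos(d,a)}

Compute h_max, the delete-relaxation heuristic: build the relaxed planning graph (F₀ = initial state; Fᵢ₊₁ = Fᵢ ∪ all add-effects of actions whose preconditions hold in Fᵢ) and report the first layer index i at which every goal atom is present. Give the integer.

F0 = init (5 atoms)
F1 = F0 ∪ {inpos(a,a), inpos(c,a), inpos(d,a), ready(d)}  (9 atoms)
F2 = F1 ∪ {holds(a), inpos(c,c)}  (11 atoms)
goal ⊆ F2  ⇒  h_max = 2

2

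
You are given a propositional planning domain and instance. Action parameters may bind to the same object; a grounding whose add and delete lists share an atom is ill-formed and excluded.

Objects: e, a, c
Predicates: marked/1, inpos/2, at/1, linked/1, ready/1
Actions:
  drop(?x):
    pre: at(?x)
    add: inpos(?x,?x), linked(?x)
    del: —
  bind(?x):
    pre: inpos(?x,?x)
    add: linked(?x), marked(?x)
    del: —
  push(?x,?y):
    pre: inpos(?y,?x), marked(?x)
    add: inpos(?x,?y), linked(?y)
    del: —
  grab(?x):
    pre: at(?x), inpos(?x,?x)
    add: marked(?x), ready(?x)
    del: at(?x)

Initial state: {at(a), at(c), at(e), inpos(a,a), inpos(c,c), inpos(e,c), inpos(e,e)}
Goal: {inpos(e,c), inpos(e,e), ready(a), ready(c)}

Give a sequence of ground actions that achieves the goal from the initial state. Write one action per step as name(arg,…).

grab(a); grab(c)

1. grab(a)  →  {at(c), at(e), inpos(a,a), inpos(c,c), inpos(e,c), inpos(e,e), marked(a), ready(a)}
2. grab(c)  →  {at(e), inpos(a,a), inpos(c,c), inpos(e,c), inpos(e,e), marked(a), marked(c), ready(a), ready(c)}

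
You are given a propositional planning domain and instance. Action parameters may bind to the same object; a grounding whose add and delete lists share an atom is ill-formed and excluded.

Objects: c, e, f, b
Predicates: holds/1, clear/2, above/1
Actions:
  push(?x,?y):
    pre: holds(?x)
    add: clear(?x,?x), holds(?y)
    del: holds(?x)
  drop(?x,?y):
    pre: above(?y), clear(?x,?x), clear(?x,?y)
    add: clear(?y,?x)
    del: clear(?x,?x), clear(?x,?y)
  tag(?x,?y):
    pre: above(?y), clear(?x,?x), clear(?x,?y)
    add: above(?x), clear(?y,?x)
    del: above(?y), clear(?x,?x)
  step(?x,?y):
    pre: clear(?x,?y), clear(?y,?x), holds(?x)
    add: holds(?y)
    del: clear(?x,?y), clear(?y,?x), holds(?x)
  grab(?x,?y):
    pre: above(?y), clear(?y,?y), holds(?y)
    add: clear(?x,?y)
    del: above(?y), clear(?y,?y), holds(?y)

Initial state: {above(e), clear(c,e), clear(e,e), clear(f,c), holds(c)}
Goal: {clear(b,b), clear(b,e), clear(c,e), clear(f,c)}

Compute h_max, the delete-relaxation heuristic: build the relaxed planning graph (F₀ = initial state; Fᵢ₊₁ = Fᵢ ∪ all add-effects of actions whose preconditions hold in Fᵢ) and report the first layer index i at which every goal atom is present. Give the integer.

F0 = init (5 atoms)
F1 = F0 ∪ {clear(c,c), holds(b), holds(e), holds(f)}  (9 atoms)
F2 = F1 ∪ {above(c), clear(b,b), clear(b,e), clear(e,c), clear(f,e), clear(f,f)}  (15 atoms)
goal ⊆ F2  ⇒  h_max = 2

2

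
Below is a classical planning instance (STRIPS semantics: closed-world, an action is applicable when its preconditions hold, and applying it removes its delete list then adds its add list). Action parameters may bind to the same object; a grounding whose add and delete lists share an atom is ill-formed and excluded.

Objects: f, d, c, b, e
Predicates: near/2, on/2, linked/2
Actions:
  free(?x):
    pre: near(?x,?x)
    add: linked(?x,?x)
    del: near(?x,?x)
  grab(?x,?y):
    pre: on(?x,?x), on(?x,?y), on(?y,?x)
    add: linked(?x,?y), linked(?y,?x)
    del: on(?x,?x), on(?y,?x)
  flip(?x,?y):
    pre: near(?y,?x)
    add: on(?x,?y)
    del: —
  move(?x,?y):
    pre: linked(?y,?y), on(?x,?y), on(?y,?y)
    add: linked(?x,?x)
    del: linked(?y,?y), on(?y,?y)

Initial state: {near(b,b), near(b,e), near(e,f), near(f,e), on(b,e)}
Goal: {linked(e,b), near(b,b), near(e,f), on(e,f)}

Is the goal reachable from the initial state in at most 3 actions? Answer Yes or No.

1. flip(b,b)  →  {near(b,b), near(b,e), near(e,f), near(f,e), on(b,b), on(b,e)}
2. flip(e,f)  →  {near(b,b), near(b,e), near(e,f), near(f,e), on(b,b), on(b,e), on(e,f)}
3. flip(e,b)  →  {near(b,b), near(b,e), near(e,f), near(f,e), on(b,b), on(b,e), on(e,b), on(e,f)}
4. grab(b,e)  →  {linked(b,e), linked(e,b), near(b,b), near(b,e), near(e,f), near(f,e), on(b,e), on(e,f)}
optimal plan length = 4; 4 > 3

No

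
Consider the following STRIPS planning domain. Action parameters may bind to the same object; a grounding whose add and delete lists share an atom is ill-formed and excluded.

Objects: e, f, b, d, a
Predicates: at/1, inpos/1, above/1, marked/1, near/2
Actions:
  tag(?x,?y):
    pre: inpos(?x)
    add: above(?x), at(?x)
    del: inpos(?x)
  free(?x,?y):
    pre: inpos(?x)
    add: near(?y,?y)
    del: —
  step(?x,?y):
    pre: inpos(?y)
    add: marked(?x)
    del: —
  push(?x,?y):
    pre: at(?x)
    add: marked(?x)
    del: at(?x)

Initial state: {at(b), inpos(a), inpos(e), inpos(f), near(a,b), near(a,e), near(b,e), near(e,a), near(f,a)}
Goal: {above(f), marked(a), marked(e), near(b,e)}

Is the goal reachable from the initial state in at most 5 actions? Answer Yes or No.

1. tag(f,e)  →  {above(f), at(b), at(f), inpos(a), inpos(e), near(a,b), near(a,e), near(b,e), near(e,a), near(f,a)}
2. step(e,e)  →  {above(f), at(b), at(f), inpos(a), inpos(e), marked(e), near(a,b), near(a,e), near(b,e), near(e,a), near(f,a)}
3. step(a,e)  →  {above(f), at(b), at(f), inpos(a), inpos(e), marked(a), marked(e), near(a,b), near(a,e), near(b,e), near(e,a), near(f,a)}
optimal plan length = 3; 3 ≤ 5

Yes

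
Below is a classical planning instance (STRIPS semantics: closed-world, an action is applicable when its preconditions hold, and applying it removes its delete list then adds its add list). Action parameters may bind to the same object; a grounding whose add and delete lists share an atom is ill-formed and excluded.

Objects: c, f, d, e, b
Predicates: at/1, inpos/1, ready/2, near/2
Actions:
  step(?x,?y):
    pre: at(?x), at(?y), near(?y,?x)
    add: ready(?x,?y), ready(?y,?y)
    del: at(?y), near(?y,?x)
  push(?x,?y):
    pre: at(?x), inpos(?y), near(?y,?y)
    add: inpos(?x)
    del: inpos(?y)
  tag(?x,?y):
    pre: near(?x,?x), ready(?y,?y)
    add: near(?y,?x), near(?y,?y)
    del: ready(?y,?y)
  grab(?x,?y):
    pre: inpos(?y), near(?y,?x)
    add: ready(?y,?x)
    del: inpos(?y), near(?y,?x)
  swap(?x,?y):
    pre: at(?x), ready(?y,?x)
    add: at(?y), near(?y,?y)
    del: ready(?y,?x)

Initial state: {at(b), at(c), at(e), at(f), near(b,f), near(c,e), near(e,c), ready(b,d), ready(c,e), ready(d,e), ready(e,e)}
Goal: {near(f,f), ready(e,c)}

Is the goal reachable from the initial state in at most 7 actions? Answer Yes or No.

1. step(f,b)  →  {at(c), at(e), at(f), near(c,e), near(e,c), ready(b,b), ready(b,d), ready(c,e), ready(d,e), ready(e,e), ready(f,b)}
2. step(e,c)  →  {at(e), at(f), near(e,c), ready(b,b), ready(b,d), ready(c,c), ready(c,e), ready(d,e), ready(e,c), ready(e,e), ready(f,b)}
3. swap(e,d)  →  {at(d), at(e), at(f), near(d,d), near(e,c), ready(b,b), ready(b,d), ready(c,c), ready(c,e), ready(e,c), ready(e,e), ready(f,b)}
4. swap(d,b)  →  {at(b), at(d), at(e), at(f), near(b,b), near(d,d), near(e,c), ready(b,b), ready(c,c), ready(c,e), ready(e,c), ready(e,e), ready(f,b)}
5. swap(b,f)  →  {at(b), at(d), at(e), at(f), near(b,b), near(d,d), near(e,c), near(f,f), ready(b,b), ready(c,c), ready(c,e), ready(e,c), ready(e,e)}
optimal plan length = 5; 5 ≤ 7

Yes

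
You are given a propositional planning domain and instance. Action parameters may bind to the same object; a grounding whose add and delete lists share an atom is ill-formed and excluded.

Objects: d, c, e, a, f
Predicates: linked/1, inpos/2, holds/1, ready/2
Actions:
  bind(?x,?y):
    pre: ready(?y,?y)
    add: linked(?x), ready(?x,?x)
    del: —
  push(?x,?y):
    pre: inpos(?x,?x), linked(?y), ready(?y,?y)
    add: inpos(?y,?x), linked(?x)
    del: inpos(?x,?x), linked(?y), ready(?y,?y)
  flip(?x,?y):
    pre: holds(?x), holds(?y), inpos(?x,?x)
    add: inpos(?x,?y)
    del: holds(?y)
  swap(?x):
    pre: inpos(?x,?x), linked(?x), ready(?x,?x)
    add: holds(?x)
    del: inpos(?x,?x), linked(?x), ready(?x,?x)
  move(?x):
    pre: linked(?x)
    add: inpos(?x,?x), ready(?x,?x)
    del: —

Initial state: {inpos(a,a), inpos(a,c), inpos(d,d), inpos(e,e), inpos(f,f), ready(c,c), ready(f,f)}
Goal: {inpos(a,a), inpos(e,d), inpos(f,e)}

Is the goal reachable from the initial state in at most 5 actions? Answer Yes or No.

1. bind(e,c)  →  {inpos(a,a), inpos(a,c), inpos(d,d), inpos(e,e), inpos(f,f), linked(e), ready(c,c), ready(e,e), ready(f,f)}
2. bind(f,c)  →  {inpos(a,a), inpos(a,c), inpos(d,d), inpos(e,e), inpos(f,f), linked(e), linked(f), ready(c,c), ready(e,e), ready(f,f)}
3. push(d,e)  →  {inpos(a,a), inpos(a,c), inpos(e,d), inpos(e,e), inpos(f,f), linked(d), linked(f), ready(c,c), ready(f,f)}
4. push(e,f)  →  {inpos(a,a), inpos(a,c), inpos(e,d), inpos(f,e), inpos(f,f), linked(d), linked(e), ready(c,c)}
optimal plan length = 4; 4 ≤ 5

Yes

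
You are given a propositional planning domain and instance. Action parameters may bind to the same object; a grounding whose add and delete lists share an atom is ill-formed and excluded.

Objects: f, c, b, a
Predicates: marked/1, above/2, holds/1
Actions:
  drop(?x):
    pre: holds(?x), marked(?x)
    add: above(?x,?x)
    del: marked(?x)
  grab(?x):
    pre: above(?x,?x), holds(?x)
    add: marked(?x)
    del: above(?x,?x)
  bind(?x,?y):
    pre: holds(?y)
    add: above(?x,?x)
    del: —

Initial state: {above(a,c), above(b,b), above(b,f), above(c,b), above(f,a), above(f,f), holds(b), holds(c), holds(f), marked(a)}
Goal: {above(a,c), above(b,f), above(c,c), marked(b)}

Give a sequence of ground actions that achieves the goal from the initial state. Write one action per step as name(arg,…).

1. grab(b)  →  {above(a,c), above(b,f), above(c,b), above(f,a), above(f,f), holds(b), holds(c), holds(f), marked(a), marked(b)}
2. bind(c,f)  →  {above(a,c), above(b,f), above(c,b), above(c,c), above(f,a), above(f,f), holds(b), holds(c), holds(f), marked(a), marked(b)}

grab(b); bind(c,f)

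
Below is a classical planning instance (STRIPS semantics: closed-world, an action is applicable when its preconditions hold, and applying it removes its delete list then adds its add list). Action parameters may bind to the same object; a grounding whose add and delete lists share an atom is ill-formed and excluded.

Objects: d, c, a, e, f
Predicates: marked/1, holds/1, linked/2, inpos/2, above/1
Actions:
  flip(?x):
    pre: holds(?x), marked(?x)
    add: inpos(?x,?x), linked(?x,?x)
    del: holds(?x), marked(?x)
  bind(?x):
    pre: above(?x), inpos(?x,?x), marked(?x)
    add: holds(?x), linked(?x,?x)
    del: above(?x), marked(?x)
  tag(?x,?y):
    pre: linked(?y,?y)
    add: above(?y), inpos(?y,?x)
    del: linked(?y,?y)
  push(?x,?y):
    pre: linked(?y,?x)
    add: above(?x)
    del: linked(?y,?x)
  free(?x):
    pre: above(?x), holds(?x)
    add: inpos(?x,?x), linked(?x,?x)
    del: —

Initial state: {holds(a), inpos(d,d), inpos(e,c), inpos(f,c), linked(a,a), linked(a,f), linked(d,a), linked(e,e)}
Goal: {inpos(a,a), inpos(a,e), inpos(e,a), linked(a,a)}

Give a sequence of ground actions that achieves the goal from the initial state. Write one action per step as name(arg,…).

1. tag(a,e)  →  {above(e), holds(a), inpos(d,d), inpos(e,a), inpos(e,c), inpos(f,c), linked(a,a), linked(a,f), linked(d,a)}
2. tag(e,a)  →  {above(a), above(e), holds(a), inpos(a,e), inpos(d,d), inpos(e,a), inpos(e,c), inpos(f,c), linked(a,f), linked(d,a)}
3. free(a)  →  {above(a), above(e), holds(a), inpos(a,a), inpos(a,e), inpos(d,d), inpos(e,a), inpos(e,c), inpos(f,c), linked(a,a), linked(a,f), linked(d,a)}

tag(a,e); tag(e,a); free(a)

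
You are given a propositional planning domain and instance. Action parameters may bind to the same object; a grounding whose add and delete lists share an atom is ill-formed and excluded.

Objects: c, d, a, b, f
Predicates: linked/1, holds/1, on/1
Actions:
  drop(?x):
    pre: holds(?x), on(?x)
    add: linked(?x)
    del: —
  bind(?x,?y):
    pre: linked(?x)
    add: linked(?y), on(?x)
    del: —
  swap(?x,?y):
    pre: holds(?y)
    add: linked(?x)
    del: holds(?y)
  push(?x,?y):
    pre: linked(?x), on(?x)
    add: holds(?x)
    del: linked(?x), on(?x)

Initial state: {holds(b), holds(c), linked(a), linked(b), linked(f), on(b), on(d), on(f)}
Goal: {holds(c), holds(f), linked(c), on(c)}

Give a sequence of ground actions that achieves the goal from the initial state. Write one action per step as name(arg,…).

bind(a,c); bind(c,c); push(f,c)

1. bind(a,c)  →  {holds(b), holds(c), linked(a), linked(b), linked(c), linked(f), on(a), on(b), on(d), on(f)}
2. bind(c,c)  →  {holds(b), holds(c), linked(a), linked(b), linked(c), linked(f), on(a), on(b), on(c), on(d), on(f)}
3. push(f,c)  →  {holds(b), holds(c), holds(f), linked(a), linked(b), linked(c), on(a), on(b), on(c), on(d)}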